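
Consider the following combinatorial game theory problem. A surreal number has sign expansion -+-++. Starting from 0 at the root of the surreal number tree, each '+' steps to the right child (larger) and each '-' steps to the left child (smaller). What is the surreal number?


Sign expansion: -+-++
Rule: track bounds (lo, hi), initially (-inf, +inf). On '+', the current value becomes lo and we move to the simplest number in (value, hi): value + 1 if hi = +inf, otherwise the midpoint (value + hi)/2. On '-', the current value becomes hi and we move to value - 1 if lo = -inf, otherwise the midpoint (lo + value)/2.
Start at 0.
Step 1: sign = -, move left. Bounds: (-inf, 0). Value = -1
Step 2: sign = +, move right. Bounds: (-1, 0). Value = -1/2
Step 3: sign = -, move left. Bounds: (-1, -1/2). Value = -3/4
Step 4: sign = +, move right. Bounds: (-3/4, -1/2). Value = -5/8
Step 5: sign = +, move right. Bounds: (-5/8, -1/2). Value = -9/16
The surreal number with sign expansion -+-++ is -9/16.

-9/16


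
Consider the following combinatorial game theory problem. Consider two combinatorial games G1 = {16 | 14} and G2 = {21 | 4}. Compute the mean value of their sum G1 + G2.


G1 = {16 | 14}, G2 = {21 | 4}
Each is a switch {a | b} with numbers a > b; its mean value is (a + b)/2, and mean value is additive over game sums: m(G1 + G2) = m(G1) + m(G2).
Mean of G1 = (16 + (14))/2 = 30/2 = 15
Mean of G2 = (21 + (4))/2 = 25/2 = 25/2
Mean of G1 + G2 = 15 + 25/2 = 55/2

55/2


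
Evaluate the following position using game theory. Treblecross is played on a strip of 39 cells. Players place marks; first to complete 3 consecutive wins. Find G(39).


Treblecross: place X on empty cells; 3-in-a-row wins.
Playing within two cells of an existing X lets the opponent win at once, so sensible play treats the cells i-2..i+2 around each X as dead. The player left with no safe cell loses, so this is a normal-play take-away game on strips of safe cells.
Placing X at cell i (0-indexed) of a strip of k safe cells leaves independent strips of sizes max(0, i-2) and max(0, k-i-3). Hence G(k) = mex{ G(max(0,i-2)) XOR G(max(0,k-i-3)) : 0 <= i < k }, with G(0) = 0.
G(1): splits (0,0):0^0=0 -> mex({0}) = 1
G(2): splits (0,0):0^0=0 -> mex({0}) = 1
G(3): splits (0,0):0^0=0 -> mex({0}) = 1
G(4): splits (0,1):0^1=1 (0,0):0^0=0 -> mex({0, 1}) = 2
G(5): splits (0,2):0^1=1 (0,1):0^1=1 (0,0):0^0=0 -> mex({0, 1}) = 2
G(6) = mex({1}) = 0
G(7) = mex({0, 1, 2}) = 3
G(8) = mex({0, 1, 2}) = 3
G(9) = mex({0, 2}) = 1
G(10) = mex({0, 2, 3}) = 1
G(11) = mex({0, 3}) = 1
G(12) = mex({1, 3}) = 0
G(13) = mex({0, 1, 2, 3}) = 4
G(14) = mex({0, 1, 2}) = 3
G(15) = mex({0, 1, 2}) = 3
G(16) = mex({0, 1, 2, 4}) = 3
G(17) = mex({0, 1, 3, 4}) = 2
G(18) = mex({0, 1, 3, 4}) = 2
G(19) = mex({0, 1, 3, 5}) = 2
G(20) = mex({0, 1, 2, 3, 5}) = 4
G(21) = mex({0, 1, 2, 3, 5}) = 4
G(22) = mex({1, 2, 6}) = 0
G(23) = mex({0, 1, 2, 3, 4, 6}) = 5
G(24) = mex({0, 1, 2, 3, 4}) = 5
G(25) = mex({0, 1, 3, 4, 7}) = 2
G(26) = mex({0, 1, 3, 4, 5, 7}) = 2
G(27) = mex({0, 1, 3, 5}) = 2
G(28) = mex({0, 1, 2, 5}) = 3
G(29) = mex({0, 1, 2, 4, 5, 6}) = 3
G(30) = mex({1, 2, 4, 6}) = 0
G(31) = mex({0, 1, 2, 3, 4, 6}) = 5
G(32) = mex({1, 2, 3, 4, 7}) = 0
G(33) = mex({0, 3, 7}) = 1
G(34) = mex({0, 2, 3, 5, 7}) = 1
G(35) = mex({0, 2, 3, 5, 6}) = 1
G(36) = mex({0, 1, 2, 5, 6}) = 3
G(37) = mex({0, 1, 2, 4, 5, 6}) = 3
G(38) = mex({0, 1, 2, 4}) = 3
G(39) = mex({0, 1, 2, 3, 4, 7}) = 5
Therefore G(39) = 5.

5


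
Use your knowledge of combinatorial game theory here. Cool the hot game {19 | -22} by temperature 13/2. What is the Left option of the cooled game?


Original game: {19 | -22} (a switch {a | b} with a > b).
Cooling by t (for t below the temperature (a - b)/2 = 41/2) taxes each move by t: {a | b} cooled by t is {a - t | b + t}.
Cooling amount: t = 13/2
Cooled Left option: 19 - 13/2 = 25/2
Cooled Right option: -22 + 13/2 = -31/2
Cooled game: {25/2 | -31/2}
Left option = 25/2

25/2


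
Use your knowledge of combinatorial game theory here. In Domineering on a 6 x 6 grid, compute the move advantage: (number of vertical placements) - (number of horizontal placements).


Board is 6 x 6 (rows x cols).
Left (vertical) placements: (rows-1) * cols = 5 * 6 = 30
Right (horizontal) placements: rows * (cols-1) = 6 * 5 = 30
Advantage = Left - Right = 30 - 30 = 0

0


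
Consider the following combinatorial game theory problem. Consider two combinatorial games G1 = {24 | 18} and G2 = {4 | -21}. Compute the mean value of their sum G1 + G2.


G1 = {24 | 18}, G2 = {4 | -21}
Each is a switch {a | b} with numbers a > b; its mean value is (a + b)/2, and mean value is additive over game sums: m(G1 + G2) = m(G1) + m(G2).
Mean of G1 = (24 + (18))/2 = 42/2 = 21
Mean of G2 = (4 + (-21))/2 = -17/2 = -17/2
Mean of G1 + G2 = 21 + -17/2 = 25/2

25/2


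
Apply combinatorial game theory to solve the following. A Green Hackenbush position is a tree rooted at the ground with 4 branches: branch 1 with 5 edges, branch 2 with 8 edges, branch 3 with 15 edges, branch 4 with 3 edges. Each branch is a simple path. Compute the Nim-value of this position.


The tree has 4 branches from the ground vertex.
In Green Hackenbush, the Nim-value of a simple path of length k is k.
Branch 1: length 5, Nim-value = 5
Branch 2: length 8, Nim-value = 8
Branch 3: length 15, Nim-value = 15
Branch 4: length 3, Nim-value = 3
Total Nim-value = XOR of all branch values:
0 XOR 5 = 5
5 XOR 8 = 13
13 XOR 15 = 2
2 XOR 3 = 1
Nim-value of the tree = 1

1


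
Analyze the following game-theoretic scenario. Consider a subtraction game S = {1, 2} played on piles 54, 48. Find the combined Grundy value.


Subtraction set: {1, 2}
For this subtraction set, G(n) = n mod 3 (period = max + 1 = 3).
Pile 1 (size 54): G(54) = 54 mod 3 = 0
Pile 2 (size 48): G(48) = 48 mod 3 = 0
Total Grundy value = XOR of all: 0 XOR 0 = 0

0


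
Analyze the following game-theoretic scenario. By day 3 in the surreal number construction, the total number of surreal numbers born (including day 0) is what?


Day 0: {|} = 0 is born. Count = 1.
Day n: the number of surreal numbers born by day n is 2^(n+1) - 1.
By day 0: 2^1 - 1 = 1
By day 1: 2^2 - 1 = 3
By day 2: 2^3 - 1 = 7
By day 3: 2^4 - 1 = 15
By day 3: 15 surreal numbers.

15


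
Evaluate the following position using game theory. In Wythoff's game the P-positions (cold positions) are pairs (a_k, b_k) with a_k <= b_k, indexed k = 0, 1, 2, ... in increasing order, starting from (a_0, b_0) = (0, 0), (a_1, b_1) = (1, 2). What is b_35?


By Wythoff's theorem, a_k = floor(k * phi) and b_k = floor(k * phi^2) = a_k + k, where phi = (1 + sqrt(5))/2 is the golden ratio.
phi = (1 + sqrt(5))/2 = 1.618034
phi^2 = phi + 1 = 2.618034
k = 35
k * phi^2 = 35 * 2.618034 = 91.631190
b_35 = floor(k * phi^2) = 91 (check: a_35 + k = 56 + 35 = 91)

91


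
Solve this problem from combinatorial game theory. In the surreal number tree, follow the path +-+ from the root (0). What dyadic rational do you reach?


Sign expansion: +-+
Rule: track bounds (lo, hi), initially (-inf, +inf). On '+', the current value becomes lo and we move to the simplest number in (value, hi): value + 1 if hi = +inf, otherwise the midpoint (value + hi)/2. On '-', the current value becomes hi and we move to value - 1 if lo = -inf, otherwise the midpoint (lo + value)/2.
Start at 0.
Step 1: sign = +, move right. Bounds: (0, +inf). Value = 1
Step 2: sign = -, move left. Bounds: (0, 1). Value = 1/2
Step 3: sign = +, move right. Bounds: (1/2, 1). Value = 3/4
The surreal number with sign expansion +-+ is 3/4.

3/4


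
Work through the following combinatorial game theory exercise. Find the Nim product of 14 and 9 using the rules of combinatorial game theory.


Nim multiplication is bilinear over XOR: (u XOR v) * w = (u*w) XOR (v*w).
So we split each operand into its bit components and XOR the pairwise Nim products.
14 = 2 + 4 + 8 (as XOR of powers of 2).
9 = 1 + 8 (as XOR of powers of 2).
Using the standard Nim-product table on single bits:
  2*2 = 3,   2*4 = 8,   2*8 = 12,
  4*4 = 6,   4*8 = 11,  8*8 = 13,
and  1*x = x (identity), k*l = l*k (commutative).
Pairwise Nim products:
  2 * 1 = 2
  2 * 8 = 12
  4 * 1 = 4
  4 * 8 = 11
  8 * 1 = 8
  8 * 8 = 13
XOR them: 2 XOR 12 XOR 4 XOR 11 XOR 8 XOR 13 = 4.
Result: 14 * 9 = 4 (in Nim).

4


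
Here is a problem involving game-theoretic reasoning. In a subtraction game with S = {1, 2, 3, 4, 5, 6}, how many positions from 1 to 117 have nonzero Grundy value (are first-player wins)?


Subtraction set S = {1, 2, 3, 4, 5, 6}, so G(n) = n mod 7.
G(n) = 0 when n is a multiple of 7.
Multiples of 7 in [1, 117]: 16
N-positions (nonzero Grundy) = 117 - 16 = 101

101


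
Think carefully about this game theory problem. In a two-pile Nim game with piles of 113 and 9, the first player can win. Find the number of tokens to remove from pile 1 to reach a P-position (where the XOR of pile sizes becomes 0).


Piles: 113 and 9
Current XOR: 113 XOR 9 = 120 (non-zero, so this is an N-position).
To make the XOR zero, we need to find a move that balances the piles.
For pile 1 (size 113): target = 113 XOR 120 = 9
We reduce pile 1 from 113 to 9.
Tokens removed: 113 - 9 = 104
Verification: 9 XOR 9 = 0

104


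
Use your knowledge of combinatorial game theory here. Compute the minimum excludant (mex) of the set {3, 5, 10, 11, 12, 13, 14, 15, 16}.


Set = {3, 5, 10, 11, 12, 13, 14, 15, 16}
0 is NOT in the set. This is the mex.
mex = 0

0


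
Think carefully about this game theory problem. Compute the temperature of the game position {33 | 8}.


The game is {33 | 8}, a switch {a | b} with numbers a > b.
Cooling {a | b} by t gives {a - t | b + t}, which stops being hot when a - t = b + t, i.e. at t = (a - b)/2. So the temperature of a switch is (a - b)/2.
Temperature = (Left option - Right option) / 2
= (33 - (8)) / 2
= 25 / 2
= 25/2

25/2


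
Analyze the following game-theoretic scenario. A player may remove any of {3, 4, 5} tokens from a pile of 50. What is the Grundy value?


The subtraction set is S = {3, 4, 5}.
G(k) = mex{ G(k - s) : s in S, s <= k }. We compute iteratively: G(0) = 0.
G(1) = mex({}) = 0
G(2) = mex({}) = 0
G(3) = mex({0}) = 1
G(4) = mex({0}) = 1
G(5) = mex({0}) = 1
G(6) = mex({0, 1}) = 2
G(7) = mex({0, 1}) = 2
G(8) = mex({1}) = 0
G(9) = mex({1, 2}) = 0
G(10) = mex({1, 2}) = 0
G(11) = mex({0, 2}) = 1
G(12) = mex({0, 2}) = 1
Observe that G(8)..G(12) = 0, 0, 0, 1, 1 repeats G(0)..G(4) = 0, 0, 0, 1, 1.
For k >= max(S) = 5, G(k) is determined by the previous 5 values G(k-5)..G(k-1); a window of 5 consecutive values has recurred shifted by 8, so by induction G(k + 8) = G(k) for all k >= 0: the sequence is periodic from the start with period 8.
One period: G(0..7) = 0, 0, 0, 1, 1, 1, 2, 2.
50 mod 8 = 2, so G(50) = G(2) = 0.

0


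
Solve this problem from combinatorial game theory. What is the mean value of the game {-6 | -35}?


Game = {-6 | -35}, a switch {a | b} with numbers a > b.
Its thermograph has left wall a - t and right wall b + t, which meet at t = (a - b)/2, where both equal (a + b)/2. So the mast (mean value) is at (a + b)/2.
Mean = (-6 + (-35))/2 = -41/2 = -41/2

-41/2


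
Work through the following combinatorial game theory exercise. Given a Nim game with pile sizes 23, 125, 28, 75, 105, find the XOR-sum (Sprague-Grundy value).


We need the XOR (exclusive or) of all pile sizes.
After XOR-ing pile 1 (size 23): 0 XOR 23 = 23
After XOR-ing pile 2 (size 125): 23 XOR 125 = 106
After XOR-ing pile 3 (size 28): 106 XOR 28 = 118
After XOR-ing pile 4 (size 75): 118 XOR 75 = 61
After XOR-ing pile 5 (size 105): 61 XOR 105 = 84
The Nim-value of this position is 84.

84


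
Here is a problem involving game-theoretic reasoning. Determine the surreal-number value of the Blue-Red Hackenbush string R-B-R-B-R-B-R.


Edges (from ground): R-B-R-B-R-B-R
By Berlekamp's sign-expansion rule, a Blue-Red Hackenbush stalk has the value of the surreal number whose sign sequence is the edge sequence with B -> + and R -> -.
Sign sequence: -+-+-+-
Trace the sign expansion in the surreal number tree, starting from 0:
Edge 1: R (sign -) -> bounds (-inf, 0), value = -1
Edge 2: B (sign +) -> bounds (-1, 0), value = -1/2
Edge 3: R (sign -) -> bounds (-1, -1/2), value = -3/4
Edge 4: B (sign +) -> bounds (-3/4, -1/2), value = -5/8
Edge 5: R (sign -) -> bounds (-3/4, -5/8), value = -11/16
Edge 6: B (sign +) -> bounds (-11/16, -5/8), value = -21/32
Edge 7: R (sign -) -> bounds (-11/16, -21/32), value = -43/64
Game value = -43/64

-43/64


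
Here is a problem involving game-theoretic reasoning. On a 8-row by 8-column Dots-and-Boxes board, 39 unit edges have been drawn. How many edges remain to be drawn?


Grid: 8 x 8 boxes, i.e. 9 rows and 9 columns of dots.
Horizontal edges: (rows + 1) * cols = 9 * 8 = 72
Vertical edges: rows * (cols + 1) = 8 * 9 = 72
Total edges: 72 + 72 = 144
Edges drawn: 39
Remaining: 144 - 39 = 105

105


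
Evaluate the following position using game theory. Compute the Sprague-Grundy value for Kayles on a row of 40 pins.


Kayles: a move removes 1 or 2 adjacent pins from a contiguous row.
Removing pins from a row of k leaves two independent rows (a, b) with a + b = k - 1 (one pin) or a + b = k - 2 (two pins); an end removal gives a = 0.
By Sprague-Grundy, G(k) = mex{ G(a) XOR G(b) } over all these splits. G(0) = 0.
G(1): splits (0,0):0^0=0 -> mex({0}) = 1
G(2): splits (0,1):0^1=1 (0,0):0^0=0 -> mex({0, 1}) = 2
G(3): splits (0,2):0^2=2 (1,1):1^1=0 (0,1):0^1=1 -> mex({0, 1, 2}) = 3
G(4): splits (0,3):0^3=3 (1,2):1^2=3 (0,2):0^2=2 (1,1):1^1=0 -> mex({0, 2, 3}) = 1
G(5): splits (0,4):0^1=1 (1,3):1^3=2 (2,2):2^2=0 (0,3):0^3=3 (1,2):1^2=3 -> mex({0, 1, 2, 3}) = 4
G(6) = mex({0, 1, 2, 4}) = 3
G(7) = mex({0, 1, 3, 4, 5}) = 2
G(8) = mex({0, 2, 3, 5, 6}) = 1
G(9) = mex({0, 1, 2, 3, 6, 7}) = 4
G(10) = mex({0, 1, 3, 4, 5, 7}) = 2
G(11) = mex({0, 1, 2, 3, 4, 5}) = 6
G(12) = mex({0, 1, 2, 3, 5, 6, 7}) = 4
G(13) = mex({0, 2, 3, 4, 6, 7}) = 1
G(14) = mex({0, 1, 4, 5, 6, 7}) = 2
G(15) = mex({0, 1, 2, 3, 4, 5, 6}) = 7
G(16) = mex({0, 2, 3, 5, 6, 7}) = 1
G(17) = mex({0, 1, 2, 3, 5, 6, 7}) = 4
G(18) = mex({0, 1, 2, 4, 5, 6}) = 3
G(19) = mex({0, 1, 3, 4, 5, 7}) = 2
G(20) = mex({0, 2, 3, 4, 5, 6, 7}) = 1
G(21) = mex({0, 1, 2, 3, 5, 6, 7}) = 4
G(22) = mex({0, 1, 2, 3, 4, 5, 7}) = 6
G(23) = mex({0, 1, 2, 3, 4, 5, 6}) = 7
G(24) = mex({0, 1, 2, 3, 5, 6, 7}) = 4
G(25) = mex({0, 2, 3, 4, 6, 7}) = 1
G(26) = mex({0, 1, 3, 4, 5, 6, 7}) = 2
G(27) = mex({0, 1, 2, 3, 4, 5, 6, 7}) = 8
G(28) = mex({0, 1, 2, 3, 4, 6, 7, 8}) = 5
G(29) = mex({0, 1, 2, 3, 5, 6, 7, 8, 9}) = 4
G(30) = mex({0, 1, 2, 3, 4, 5, 6, 9, 10}) = 7
G(31) = mex({0, 1, 3, 4, 5, 7, 10, 11}) = 2
G(32) = mex({0, 2, 3, 4, 5, 6, 7, 9, 11}) = 1
G(33) = mex({0, 1, 2, 3, 4, 5, 6, 7, 9, 12}) = 8
G(34) = mex({0, 1, 2, 3, 4, 5, 7, 8, 11, 12}) = 6
G(35) = mex({0, 1, 2, 3, 4, 5, 6, 8, 9, 10, 11}) = 7
G(36) = mex({0, 1, 2, 3, 5, 6, 7, 9, 10}) = 4
G(37) = mex({0, 2, 3, 4, 6, 7, 9, 10, 11, 12}) = 1
G(38) = mex({0, 1, 3, 4, 5, 6, 7, 9, 10, 11, 12}) = 2
G(39) = mex({0, 1, 2, 4, 5, 6, 7, 9, 10, 12, 14}) = 3
G(40) = mex({0, 2, 3, 4, 6, 7, 11, 12, 14}) = 1
Therefore G(40) = 1.

1


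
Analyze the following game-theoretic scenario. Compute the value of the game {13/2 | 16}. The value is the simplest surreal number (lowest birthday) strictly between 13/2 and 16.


Left options: {13/2}, max = 13/2
Right options: {16}, min = 16
All options are numbers and max(Left) < min(Right), so by the simplicity theorem the value is the simplest (earliest-born) number strictly between 13/2 and 16.
Integers 7 through 15 all lie strictly between 13/2 and 16.
Among integers, the simplest (lowest birthday = smallest |n|; 0 is born on day 0, +-n on day n) is 7.
No non-integer in the interval can be simpler: if x is a non-integer in the interval, then floor(x) or ceil(x) also lies in the interval (the interval contains an integer), and both are proper prefixes of x's sign expansion, i.e. born earlier. So the game value is 7.
Game value = 7

7


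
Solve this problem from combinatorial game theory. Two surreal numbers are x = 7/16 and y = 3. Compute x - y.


x = 7/16, y = 3
Converting to common denominator: 16
x = 7/16, y = 48/16
x - y = 7/16 - 3 = -41/16

-41/16


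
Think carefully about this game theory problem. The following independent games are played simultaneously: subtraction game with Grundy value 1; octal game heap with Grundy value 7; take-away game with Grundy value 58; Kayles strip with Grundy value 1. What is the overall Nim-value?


By the Sprague-Grundy theorem, the Grundy value of a sum of games is the XOR of individual Grundy values.
subtraction game: Grundy value = 1. Running XOR: 0 XOR 1 = 1
octal game heap: Grundy value = 7. Running XOR: 1 XOR 7 = 6
take-away game: Grundy value = 58. Running XOR: 6 XOR 58 = 60
Kayles strip: Grundy value = 1. Running XOR: 60 XOR 1 = 61
The combined Grundy value is 61.

61


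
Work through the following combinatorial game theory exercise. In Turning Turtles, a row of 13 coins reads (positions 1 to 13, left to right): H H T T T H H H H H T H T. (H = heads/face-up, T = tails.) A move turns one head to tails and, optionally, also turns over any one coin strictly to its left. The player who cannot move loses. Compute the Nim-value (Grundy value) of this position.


Coins: H H T T T H H H H H T H T
Key fact: a single head at position k behaves exactly like a Nim heap of size k (turning it to T and optionally flipping a coin at j < k corresponds to moving the heap from k to j, or to 0), and heads combine as a disjunctive sum (two heads at the same place would cancel, matching j XOR j = 0). So the Nim-value is the XOR of the 1-indexed positions of the heads.
Face-up positions (1-indexed): [1, 2, 6, 7, 8, 9, 10, 12]
XOR 0 with 1: 0 XOR 1 = 1
XOR 1 with 2: 1 XOR 2 = 3
XOR 3 with 6: 3 XOR 6 = 5
XOR 5 with 7: 5 XOR 7 = 2
XOR 2 with 8: 2 XOR 8 = 10
XOR 10 with 9: 10 XOR 9 = 3
XOR 3 with 10: 3 XOR 10 = 9
XOR 9 with 12: 9 XOR 12 = 5
Nim-value = 5

5


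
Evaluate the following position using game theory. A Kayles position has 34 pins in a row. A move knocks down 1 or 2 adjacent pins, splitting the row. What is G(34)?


Kayles: a move removes 1 or 2 adjacent pins from a contiguous row.
Removing pins from a row of k leaves two independent rows (a, b) with a + b = k - 1 (one pin) or a + b = k - 2 (two pins); an end removal gives a = 0.
By Sprague-Grundy, G(k) = mex{ G(a) XOR G(b) } over all these splits. G(0) = 0.
G(1): splits (0,0):0^0=0 -> mex({0}) = 1
G(2): splits (0,1):0^1=1 (0,0):0^0=0 -> mex({0, 1}) = 2
G(3): splits (0,2):0^2=2 (1,1):1^1=0 (0,1):0^1=1 -> mex({0, 1, 2}) = 3
G(4): splits (0,3):0^3=3 (1,2):1^2=3 (0,2):0^2=2 (1,1):1^1=0 -> mex({0, 2, 3}) = 1
G(5): splits (0,4):0^1=1 (1,3):1^3=2 (2,2):2^2=0 (0,3):0^3=3 (1,2):1^2=3 -> mex({0, 1, 2, 3}) = 4
G(6) = mex({0, 1, 2, 4}) = 3
G(7) = mex({0, 1, 3, 4, 5}) = 2
G(8) = mex({0, 2, 3, 5, 6}) = 1
G(9) = mex({0, 1, 2, 3, 6, 7}) = 4
G(10) = mex({0, 1, 3, 4, 5, 7}) = 2
G(11) = mex({0, 1, 2, 3, 4, 5}) = 6
G(12) = mex({0, 1, 2, 3, 5, 6, 7}) = 4
G(13) = mex({0, 2, 3, 4, 6, 7}) = 1
G(14) = mex({0, 1, 4, 5, 6, 7}) = 2
G(15) = mex({0, 1, 2, 3, 4, 5, 6}) = 7
G(16) = mex({0, 2, 3, 5, 6, 7}) = 1
G(17) = mex({0, 1, 2, 3, 5, 6, 7}) = 4
G(18) = mex({0, 1, 2, 4, 5, 6}) = 3
G(19) = mex({0, 1, 3, 4, 5, 7}) = 2
G(20) = mex({0, 2, 3, 4, 5, 6, 7}) = 1
G(21) = mex({0, 1, 2, 3, 5, 6, 7}) = 4
G(22) = mex({0, 1, 2, 3, 4, 5, 7}) = 6
G(23) = mex({0, 1, 2, 3, 4, 5, 6}) = 7
G(24) = mex({0, 1, 2, 3, 5, 6, 7}) = 4
G(25) = mex({0, 2, 3, 4, 6, 7}) = 1
G(26) = mex({0, 1, 3, 4, 5, 6, 7}) = 2
G(27) = mex({0, 1, 2, 3, 4, 5, 6, 7}) = 8
G(28) = mex({0, 1, 2, 3, 4, 6, 7, 8}) = 5
G(29) = mex({0, 1, 2, 3, 5, 6, 7, 8, 9}) = 4
G(30) = mex({0, 1, 2, 3, 4, 5, 6, 9, 10}) = 7
G(31) = mex({0, 1, 3, 4, 5, 7, 10, 11}) = 2
G(32) = mex({0, 2, 3, 4, 5, 6, 7, 9, 11}) = 1
G(33) = mex({0, 1, 2, 3, 4, 5, 6, 7, 9, 12}) = 8
G(34) = mex({0, 1, 2, 3, 4, 5, 7, 8, 11, 12}) = 6
Therefore G(34) = 6.

6


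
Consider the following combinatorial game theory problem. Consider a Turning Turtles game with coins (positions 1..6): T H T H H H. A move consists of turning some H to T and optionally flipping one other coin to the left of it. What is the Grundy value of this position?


Coins: T H T H H H
Key fact: a single head at position k behaves exactly like a Nim heap of size k (turning it to T and optionally flipping a coin at j < k corresponds to moving the heap from k to j, or to 0), and heads combine as a disjunctive sum (two heads at the same place would cancel, matching j XOR j = 0). So the Nim-value is the XOR of the 1-indexed positions of the heads.
Face-up positions (1-indexed): [2, 4, 5, 6]
XOR 0 with 2: 0 XOR 2 = 2
XOR 2 with 4: 2 XOR 4 = 6
XOR 6 with 5: 6 XOR 5 = 3
XOR 3 with 6: 3 XOR 6 = 5
Nim-value = 5

5


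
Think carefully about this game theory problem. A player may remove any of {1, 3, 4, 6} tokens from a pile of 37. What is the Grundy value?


The subtraction set is S = {1, 3, 4, 6}.
G(k) = mex{ G(k - s) : s in S, s <= k }. We compute iteratively: G(0) = 0.
G(1) = mex({0}) = 1
G(2) = mex({1}) = 0
G(3) = mex({0}) = 1
G(4) = mex({0, 1}) = 2
G(5) = mex({0, 1, 2}) = 3
G(6) = mex({0, 1, 3}) = 2
G(7) = mex({1, 2}) = 0
G(8) = mex({0, 2, 3}) = 1
G(9) = mex({1, 2, 3}) = 0
G(10) = mex({0, 2}) = 1
G(11) = mex({0, 1, 3}) = 2
G(12) = mex({0, 1, 2}) = 3
Observe that G(7)..G(12) = 0, 1, 0, 1, 2, 3 repeats G(0)..G(5) = 0, 1, 0, 1, 2, 3.
For k >= max(S) = 6, G(k) is determined by the previous 6 values G(k-6)..G(k-1); a window of 6 consecutive values has recurred shifted by 7, so by induction G(k + 7) = G(k) for all k >= 0: the sequence is periodic from the start with period 7.
One period: G(0..6) = 0, 1, 0, 1, 2, 3, 2.
37 mod 7 = 2, so G(37) = G(2) = 0.

0


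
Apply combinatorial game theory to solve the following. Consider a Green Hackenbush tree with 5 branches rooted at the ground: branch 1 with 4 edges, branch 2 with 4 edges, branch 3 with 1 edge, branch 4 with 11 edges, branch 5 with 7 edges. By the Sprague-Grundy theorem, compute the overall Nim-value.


The tree has 5 branches from the ground vertex.
In Green Hackenbush, the Nim-value of a simple path of length k is k.
Branch 1: length 4, Nim-value = 4
Branch 2: length 4, Nim-value = 4
Branch 3: length 1, Nim-value = 1
Branch 4: length 11, Nim-value = 11
Branch 5: length 7, Nim-value = 7
Total Nim-value = XOR of all branch values:
0 XOR 4 = 4
4 XOR 4 = 0
0 XOR 1 = 1
1 XOR 11 = 10
10 XOR 7 = 13
Nim-value of the tree = 13

13


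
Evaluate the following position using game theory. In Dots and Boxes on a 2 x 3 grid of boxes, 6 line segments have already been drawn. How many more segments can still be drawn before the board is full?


Grid: 2 x 3 boxes, i.e. 3 rows and 4 columns of dots.
Horizontal edges: (rows + 1) * cols = 3 * 3 = 9
Vertical edges: rows * (cols + 1) = 2 * 4 = 8
Total edges: 9 + 8 = 17
Edges drawn: 6
Remaining: 17 - 6 = 11

11


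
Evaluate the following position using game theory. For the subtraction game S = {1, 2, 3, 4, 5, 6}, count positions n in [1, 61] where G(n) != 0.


Subtraction set S = {1, 2, 3, 4, 5, 6}, so G(n) = n mod 7.
G(n) = 0 when n is a multiple of 7.
Multiples of 7 in [1, 61]: 8
N-positions (nonzero Grundy) = 61 - 8 = 53

53


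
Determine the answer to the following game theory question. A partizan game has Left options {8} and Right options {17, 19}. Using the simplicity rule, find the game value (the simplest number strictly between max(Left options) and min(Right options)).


Left options: {8}, max = 8
Right options: {17, 19}, min = 17
All options are numbers and max(Left) < min(Right), so by the simplicity theorem the value is the simplest (earliest-born) number strictly between 8 and 17.
Integers 9 through 16 all lie strictly between 8 and 17.
Among integers, the simplest (lowest birthday = smallest |n|; 0 is born on day 0, +-n on day n) is 9.
No non-integer in the interval can be simpler: if x is a non-integer in the interval, then floor(x) or ceil(x) also lies in the interval (the interval contains an integer), and both are proper prefixes of x's sign expansion, i.e. born earlier. So the game value is 9.
Game value = 9

9


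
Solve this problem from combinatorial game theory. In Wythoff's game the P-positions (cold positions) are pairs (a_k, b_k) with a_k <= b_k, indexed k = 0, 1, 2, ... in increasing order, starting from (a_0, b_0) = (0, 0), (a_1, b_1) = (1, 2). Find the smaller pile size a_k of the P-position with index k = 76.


By Wythoff's theorem, a_k = floor(k * phi) and b_k = floor(k * phi^2) = a_k + k, where phi = (1 + sqrt(5))/2 is the golden ratio.
phi = (1 + sqrt(5))/2 = 1.618034
k = 76
k * phi = 76 * 1.618034 = 122.970583
a_76 = floor(k * phi) = 122

122


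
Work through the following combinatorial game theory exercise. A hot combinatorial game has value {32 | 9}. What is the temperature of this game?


The game is {32 | 9}, a switch {a | b} with numbers a > b.
Cooling {a | b} by t gives {a - t | b + t}, which stops being hot when a - t = b + t, i.e. at t = (a - b)/2. So the temperature of a switch is (a - b)/2.
Temperature = (Left option - Right option) / 2
= (32 - (9)) / 2
= 23 / 2
= 23/2

23/2


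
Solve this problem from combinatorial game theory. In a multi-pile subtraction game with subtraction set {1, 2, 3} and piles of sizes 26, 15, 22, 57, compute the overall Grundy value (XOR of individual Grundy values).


Subtraction set: {1, 2, 3}
For this subtraction set, G(n) = n mod 4 (period = max + 1 = 4).
Pile 1 (size 26): G(26) = 26 mod 4 = 2
Pile 2 (size 15): G(15) = 15 mod 4 = 3
Pile 3 (size 22): G(22) = 22 mod 4 = 2
Pile 4 (size 57): G(57) = 57 mod 4 = 1
Total Grundy value = XOR of all: 2 XOR 3 XOR 2 XOR 1 = 2

2


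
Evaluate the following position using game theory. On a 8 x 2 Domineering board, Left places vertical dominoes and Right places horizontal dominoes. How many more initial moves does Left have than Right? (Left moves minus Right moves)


Board is 8 x 2 (rows x cols).
Left (vertical) placements: (rows-1) * cols = 7 * 2 = 14
Right (horizontal) placements: rows * (cols-1) = 8 * 1 = 8
Advantage = Left - Right = 14 - 8 = 6

6


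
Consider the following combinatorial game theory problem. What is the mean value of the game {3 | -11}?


Game = {3 | -11}, a switch {a | b} with numbers a > b.
Its thermograph has left wall a - t and right wall b + t, which meet at t = (a - b)/2, where both equal (a + b)/2. So the mast (mean value) is at (a + b)/2.
Mean = (3 + (-11))/2 = -8/2 = -4

-4


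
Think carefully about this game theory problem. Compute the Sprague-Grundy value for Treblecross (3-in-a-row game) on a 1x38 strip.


Treblecross: place X on empty cells; 3-in-a-row wins.
Playing within two cells of an existing X lets the opponent win at once, so sensible play treats the cells i-2..i+2 around each X as dead. The player left with no safe cell loses, so this is a normal-play take-away game on strips of safe cells.
Placing X at cell i (0-indexed) of a strip of k safe cells leaves independent strips of sizes max(0, i-2) and max(0, k-i-3). Hence G(k) = mex{ G(max(0,i-2)) XOR G(max(0,k-i-3)) : 0 <= i < k }, with G(0) = 0.
G(1): splits (0,0):0^0=0 -> mex({0}) = 1
G(2): splits (0,0):0^0=0 -> mex({0}) = 1
G(3): splits (0,0):0^0=0 -> mex({0}) = 1
G(4): splits (0,1):0^1=1 (0,0):0^0=0 -> mex({0, 1}) = 2
G(5): splits (0,2):0^1=1 (0,1):0^1=1 (0,0):0^0=0 -> mex({0, 1}) = 2
G(6) = mex({1}) = 0
G(7) = mex({0, 1, 2}) = 3
G(8) = mex({0, 1, 2}) = 3
G(9) = mex({0, 2}) = 1
G(10) = mex({0, 2, 3}) = 1
G(11) = mex({0, 3}) = 1
G(12) = mex({1, 3}) = 0
G(13) = mex({0, 1, 2, 3}) = 4
G(14) = mex({0, 1, 2}) = 3
G(15) = mex({0, 1, 2}) = 3
G(16) = mex({0, 1, 2, 4}) = 3
G(17) = mex({0, 1, 3, 4}) = 2
G(18) = mex({0, 1, 3, 4}) = 2
G(19) = mex({0, 1, 3, 5}) = 2
G(20) = mex({0, 1, 2, 3, 5}) = 4
G(21) = mex({0, 1, 2, 3, 5}) = 4
G(22) = mex({1, 2, 6}) = 0
G(23) = mex({0, 1, 2, 3, 4, 6}) = 5
G(24) = mex({0, 1, 2, 3, 4}) = 5
G(25) = mex({0, 1, 3, 4, 7}) = 2
G(26) = mex({0, 1, 3, 4, 5, 7}) = 2
G(27) = mex({0, 1, 3, 5}) = 2
G(28) = mex({0, 1, 2, 5}) = 3
G(29) = mex({0, 1, 2, 4, 5, 6}) = 3
G(30) = mex({1, 2, 4, 6}) = 0
G(31) = mex({0, 1, 2, 3, 4, 6}) = 5
G(32) = mex({1, 2, 3, 4, 7}) = 0
G(33) = mex({0, 3, 7}) = 1
G(34) = mex({0, 2, 3, 5, 7}) = 1
G(35) = mex({0, 2, 3, 5, 6}) = 1
G(36) = mex({0, 1, 2, 5, 6}) = 3
G(37) = mex({0, 1, 2, 4, 5, 6}) = 3
G(38) = mex({0, 1, 2, 4}) = 3
Therefore G(38) = 3.

3


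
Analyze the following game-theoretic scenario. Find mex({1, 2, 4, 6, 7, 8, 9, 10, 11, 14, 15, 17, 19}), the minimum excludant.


Set = {1, 2, 4, 6, 7, 8, 9, 10, 11, 14, 15, 17, 19}
0 is NOT in the set. This is the mex.
mex = 0

0


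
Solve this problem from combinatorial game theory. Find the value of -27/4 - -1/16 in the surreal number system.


x = -27/4, y = -1/16
Converting to common denominator: 16
x = -108/16, y = -1/16
x - y = -27/4 - -1/16 = -107/16

-107/16


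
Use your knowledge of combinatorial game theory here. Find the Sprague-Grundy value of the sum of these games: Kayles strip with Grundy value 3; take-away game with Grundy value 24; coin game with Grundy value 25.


By the Sprague-Grundy theorem, the Grundy value of a sum of games is the XOR of individual Grundy values.
Kayles strip: Grundy value = 3. Running XOR: 0 XOR 3 = 3
take-away game: Grundy value = 24. Running XOR: 3 XOR 24 = 27
coin game: Grundy value = 25. Running XOR: 27 XOR 25 = 2
The combined Grundy value is 2.

2


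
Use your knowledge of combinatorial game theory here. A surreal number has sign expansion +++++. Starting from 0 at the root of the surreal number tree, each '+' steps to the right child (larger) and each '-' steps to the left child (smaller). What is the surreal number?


Sign expansion: +++++
Rule: track bounds (lo, hi), initially (-inf, +inf). On '+', the current value becomes lo and we move to the simplest number in (value, hi): value + 1 if hi = +inf, otherwise the midpoint (value + hi)/2. On '-', the current value becomes hi and we move to value - 1 if lo = -inf, otherwise the midpoint (lo + value)/2.
Start at 0.
Step 1: sign = +, move right. Bounds: (0, +inf). Value = 1
Step 2: sign = +, move right. Bounds: (1, +inf). Value = 2
Step 3: sign = +, move right. Bounds: (2, +inf). Value = 3
Step 4: sign = +, move right. Bounds: (3, +inf). Value = 4
Step 5: sign = +, move right. Bounds: (4, +inf). Value = 5
The surreal number with sign expansion +++++ is 5.

5


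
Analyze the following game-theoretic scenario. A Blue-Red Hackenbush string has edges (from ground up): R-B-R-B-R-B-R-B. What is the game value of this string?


Edges (from ground): R-B-R-B-R-B-R-B
By Berlekamp's sign-expansion rule, a Blue-Red Hackenbush stalk has the value of the surreal number whose sign sequence is the edge sequence with B -> + and R -> -.
Sign sequence: -+-+-+-+
Trace the sign expansion in the surreal number tree, starting from 0:
Edge 1: R (sign -) -> bounds (-inf, 0), value = -1
Edge 2: B (sign +) -> bounds (-1, 0), value = -1/2
Edge 3: R (sign -) -> bounds (-1, -1/2), value = -3/4
Edge 4: B (sign +) -> bounds (-3/4, -1/2), value = -5/8
Edge 5: R (sign -) -> bounds (-3/4, -5/8), value = -11/16
Edge 6: B (sign +) -> bounds (-11/16, -5/8), value = -21/32
Edge 7: R (sign -) -> bounds (-11/16, -21/32), value = -43/64
Edge 8: B (sign +) -> bounds (-43/64, -21/32), value = -85/128
Game value = -85/128

-85/128


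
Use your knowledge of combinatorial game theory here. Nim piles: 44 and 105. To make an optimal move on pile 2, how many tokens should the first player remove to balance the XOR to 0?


Piles: 44 and 105
Current XOR: 44 XOR 105 = 69 (non-zero, so this is an N-position).
To make the XOR zero, we need to find a move that balances the piles.
For pile 2 (size 105): target = 105 XOR 69 = 44
We reduce pile 2 from 105 to 44.
Tokens removed: 105 - 44 = 61
Verification: 44 XOR 44 = 0

61


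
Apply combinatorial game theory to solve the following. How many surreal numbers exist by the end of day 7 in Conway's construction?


Day 0: {|} = 0 is born. Count = 1.
Day n: the number of surreal numbers born by day n is 2^(n+1) - 1.
By day 0: 2^1 - 1 = 1
By day 1: 2^2 - 1 = 3
By day 2: 2^3 - 1 = 7
By day 3: 2^4 - 1 = 15
By day 4: 2^5 - 1 = 31
By day 5: 2^6 - 1 = 63
By day 6: 2^7 - 1 = 127
By day 7: 2^8 - 1 = 255
By day 7: 255 surreal numbers.

255


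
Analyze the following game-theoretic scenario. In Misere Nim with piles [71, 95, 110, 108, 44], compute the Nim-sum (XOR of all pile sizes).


We need the XOR (exclusive or) of all pile sizes.
After XOR-ing pile 1 (size 71): 0 XOR 71 = 71
After XOR-ing pile 2 (size 95): 71 XOR 95 = 24
After XOR-ing pile 3 (size 110): 24 XOR 110 = 118
After XOR-ing pile 4 (size 108): 118 XOR 108 = 26
After XOR-ing pile 5 (size 44): 26 XOR 44 = 54
The Nim-value of this position is 54.

54


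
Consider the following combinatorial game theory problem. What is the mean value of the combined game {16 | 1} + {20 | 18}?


G1 = {16 | 1}, G2 = {20 | 18}
Each is a switch {a | b} with numbers a > b; its mean value is (a + b)/2, and mean value is additive over game sums: m(G1 + G2) = m(G1) + m(G2).
Mean of G1 = (16 + (1))/2 = 17/2 = 17/2
Mean of G2 = (20 + (18))/2 = 38/2 = 19
Mean of G1 + G2 = 17/2 + 19 = 55/2

55/2


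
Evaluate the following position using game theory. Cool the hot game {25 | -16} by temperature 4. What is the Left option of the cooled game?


Original game: {25 | -16} (a switch {a | b} with a > b).
Cooling by t (for t below the temperature (a - b)/2 = 41/2) taxes each move by t: {a | b} cooled by t is {a - t | b + t}.
Cooling amount: t = 4
Cooled Left option: 25 - 4 = 21
Cooled Right option: -16 + 4 = -12
Cooled game: {21 | -12}
Left option = 21

21


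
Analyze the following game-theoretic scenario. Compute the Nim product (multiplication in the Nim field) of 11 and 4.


Nim multiplication is bilinear over XOR: (u XOR v) * w = (u*w) XOR (v*w).
So we split each operand into its bit components and XOR the pairwise Nim products.
11 = 1 + 2 + 8 (as XOR of powers of 2).
4 = 4 (as XOR of powers of 2).
Using the standard Nim-product table on single bits:
  2*2 = 3,   2*4 = 8,   2*8 = 12,
  4*4 = 6,   4*8 = 11,  8*8 = 13,
and  1*x = x (identity), k*l = l*k (commutative).
Pairwise Nim products:
  1 * 4 = 4
  2 * 4 = 8
  8 * 4 = 11
XOR them: 4 XOR 8 XOR 11 = 7.
Result: 11 * 4 = 7 (in Nim).

7


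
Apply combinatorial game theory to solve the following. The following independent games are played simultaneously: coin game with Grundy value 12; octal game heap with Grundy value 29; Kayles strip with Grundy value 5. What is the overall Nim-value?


By the Sprague-Grundy theorem, the Grundy value of a sum of games is the XOR of individual Grundy values.
coin game: Grundy value = 12. Running XOR: 0 XOR 12 = 12
octal game heap: Grundy value = 29. Running XOR: 12 XOR 29 = 17
Kayles strip: Grundy value = 5. Running XOR: 17 XOR 5 = 20
The combined Grundy value is 20.

20


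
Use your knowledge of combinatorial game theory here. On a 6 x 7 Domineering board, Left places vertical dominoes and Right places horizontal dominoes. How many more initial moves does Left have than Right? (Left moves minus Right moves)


Board is 6 x 7 (rows x cols).
Left (vertical) placements: (rows-1) * cols = 5 * 7 = 35
Right (horizontal) placements: rows * (cols-1) = 6 * 6 = 36
Advantage = Left - Right = 35 - 36 = -1

-1


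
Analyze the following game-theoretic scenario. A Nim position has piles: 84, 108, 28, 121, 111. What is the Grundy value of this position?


We need the XOR (exclusive or) of all pile sizes.
After XOR-ing pile 1 (size 84): 0 XOR 84 = 84
After XOR-ing pile 2 (size 108): 84 XOR 108 = 56
After XOR-ing pile 3 (size 28): 56 XOR 28 = 36
After XOR-ing pile 4 (size 121): 36 XOR 121 = 93
After XOR-ing pile 5 (size 111): 93 XOR 111 = 50
The Nim-value of this position is 50.

50


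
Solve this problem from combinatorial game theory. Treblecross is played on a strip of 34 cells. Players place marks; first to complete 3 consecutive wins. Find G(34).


Treblecross: place X on empty cells; 3-in-a-row wins.
Playing within two cells of an existing X lets the opponent win at once, so sensible play treats the cells i-2..i+2 around each X as dead. The player left with no safe cell loses, so this is a normal-play take-away game on strips of safe cells.
Placing X at cell i (0-indexed) of a strip of k safe cells leaves independent strips of sizes max(0, i-2) and max(0, k-i-3). Hence G(k) = mex{ G(max(0,i-2)) XOR G(max(0,k-i-3)) : 0 <= i < k }, with G(0) = 0.
G(1): splits (0,0):0^0=0 -> mex({0}) = 1
G(2): splits (0,0):0^0=0 -> mex({0}) = 1
G(3): splits (0,0):0^0=0 -> mex({0}) = 1
G(4): splits (0,1):0^1=1 (0,0):0^0=0 -> mex({0, 1}) = 2
G(5): splits (0,2):0^1=1 (0,1):0^1=1 (0,0):0^0=0 -> mex({0, 1}) = 2
G(6) = mex({1}) = 0
G(7) = mex({0, 1, 2}) = 3
G(8) = mex({0, 1, 2}) = 3
G(9) = mex({0, 2}) = 1
G(10) = mex({0, 2, 3}) = 1
G(11) = mex({0, 3}) = 1
G(12) = mex({1, 3}) = 0
G(13) = mex({0, 1, 2, 3}) = 4
G(14) = mex({0, 1, 2}) = 3
G(15) = mex({0, 1, 2}) = 3
G(16) = mex({0, 1, 2, 4}) = 3
G(17) = mex({0, 1, 3, 4}) = 2
G(18) = mex({0, 1, 3, 4}) = 2
G(19) = mex({0, 1, 3, 5}) = 2
G(20) = mex({0, 1, 2, 3, 5}) = 4
G(21) = mex({0, 1, 2, 3, 5}) = 4
G(22) = mex({1, 2, 6}) = 0
G(23) = mex({0, 1, 2, 3, 4, 6}) = 5
G(24) = mex({0, 1, 2, 3, 4}) = 5
G(25) = mex({0, 1, 3, 4, 7}) = 2
G(26) = mex({0, 1, 3, 4, 5, 7}) = 2
G(27) = mex({0, 1, 3, 5}) = 2
G(28) = mex({0, 1, 2, 5}) = 3
G(29) = mex({0, 1, 2, 4, 5, 6}) = 3
G(30) = mex({1, 2, 4, 6}) = 0
G(31) = mex({0, 1, 2, 3, 4, 6}) = 5
G(32) = mex({1, 2, 3, 4, 7}) = 0
G(33) = mex({0, 3, 7}) = 1
G(34) = mex({0, 2, 3, 5, 7}) = 1
Therefore G(34) = 1.

1


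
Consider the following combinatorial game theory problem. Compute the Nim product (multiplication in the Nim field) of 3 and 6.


Nim multiplication is bilinear over XOR: (u XOR v) * w = (u*w) XOR (v*w).
So we split each operand into its bit components and XOR the pairwise Nim products.
3 = 1 + 2 (as XOR of powers of 2).
6 = 2 + 4 (as XOR of powers of 2).
Using the standard Nim-product table on single bits:
  2*2 = 3,   2*4 = 8,   2*8 = 12,
  4*4 = 6,   4*8 = 11,  8*8 = 13,
and  1*x = x (identity), k*l = l*k (commutative).
Pairwise Nim products:
  1 * 2 = 2
  1 * 4 = 4
  2 * 2 = 3
  2 * 4 = 8
XOR them: 2 XOR 4 XOR 3 XOR 8 = 13.
Result: 3 * 6 = 13 (in Nim).

13


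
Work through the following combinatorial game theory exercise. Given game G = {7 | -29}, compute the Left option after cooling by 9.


Original game: {7 | -29} (a switch {a | b} with a > b).
Cooling by t (for t below the temperature (a - b)/2 = 18) taxes each move by t: {a | b} cooled by t is {a - t | b + t}.
Cooling amount: t = 9
Cooled Left option: 7 - 9 = -2
Cooled Right option: -29 + 9 = -20
Cooled game: {-2 | -20}
Left option = -2

-2


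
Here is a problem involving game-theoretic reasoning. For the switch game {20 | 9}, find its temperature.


The game is {20 | 9}, a switch {a | b} with numbers a > b.
Cooling {a | b} by t gives {a - t | b + t}, which stops being hot when a - t = b + t, i.e. at t = (a - b)/2. So the temperature of a switch is (a - b)/2.
Temperature = (Left option - Right option) / 2
= (20 - (9)) / 2
= 11 / 2
= 11/2

11/2


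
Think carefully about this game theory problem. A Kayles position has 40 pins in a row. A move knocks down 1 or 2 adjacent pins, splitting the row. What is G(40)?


Kayles: a move removes 1 or 2 adjacent pins from a contiguous row.
Removing pins from a row of k leaves two independent rows (a, b) with a + b = k - 1 (one pin) or a + b = k - 2 (two pins); an end removal gives a = 0.
By Sprague-Grundy, G(k) = mex{ G(a) XOR G(b) } over all these splits. G(0) = 0.
G(1): splits (0,0):0^0=0 -> mex({0}) = 1
G(2): splits (0,1):0^1=1 (0,0):0^0=0 -> mex({0, 1}) = 2
G(3): splits (0,2):0^2=2 (1,1):1^1=0 (0,1):0^1=1 -> mex({0, 1, 2}) = 3
G(4): splits (0,3):0^3=3 (1,2):1^2=3 (0,2):0^2=2 (1,1):1^1=0 -> mex({0, 2, 3}) = 1
G(5): splits (0,4):0^1=1 (1,3):1^3=2 (2,2):2^2=0 (0,3):0^3=3 (1,2):1^2=3 -> mex({0, 1, 2, 3}) = 4
G(6) = mex({0, 1, 2, 4}) = 3
G(7) = mex({0, 1, 3, 4, 5}) = 2
G(8) = mex({0, 2, 3, 5, 6}) = 1
G(9) = mex({0, 1, 2, 3, 6, 7}) = 4
G(10) = mex({0, 1, 3, 4, 5, 7}) = 2
G(11) = mex({0, 1, 2, 3, 4, 5}) = 6
G(12) = mex({0, 1, 2, 3, 5, 6, 7}) = 4
G(13) = mex({0, 2, 3, 4, 6, 7}) = 1
G(14) = mex({0, 1, 4, 5, 6, 7}) = 2
G(15) = mex({0, 1, 2, 3, 4, 5, 6}) = 7
G(16) = mex({0, 2, 3, 5, 6, 7}) = 1
G(17) = mex({0, 1, 2, 3, 5, 6, 7}) = 4
G(18) = mex({0, 1, 2, 4, 5, 6}) = 3
G(19) = mex({0, 1, 3, 4, 5, 7}) = 2
G(20) = mex({0, 2, 3, 4, 5, 6, 7}) = 1
G(21) = mex({0, 1, 2, 3, 5, 6, 7}) = 4
G(22) = mex({0, 1, 2, 3, 4, 5, 7}) = 6
G(23) = mex({0, 1, 2, 3, 4, 5, 6}) = 7
G(24) = mex({0, 1, 2, 3, 5, 6, 7}) = 4
G(25) = mex({0, 2, 3, 4, 6, 7}) = 1
G(26) = mex({0, 1, 3, 4, 5, 6, 7}) = 2
G(27) = mex({0, 1, 2, 3, 4, 5, 6, 7}) = 8
G(28) = mex({0, 1, 2, 3, 4, 6, 7, 8}) = 5
G(29) = mex({0, 1, 2, 3, 5, 6, 7, 8, 9}) = 4
G(30) = mex({0, 1, 2, 3, 4, 5, 6, 9, 10}) = 7
G(31) = mex({0, 1, 3, 4, 5, 7, 10, 11}) = 2
G(32) = mex({0, 2, 3, 4, 5, 6, 7, 9, 11}) = 1
G(33) = mex({0, 1, 2, 3, 4, 5, 6, 7, 9, 12}) = 8
G(34) = mex({0, 1, 2, 3, 4, 5, 7, 8, 11, 12}) = 6
G(35) = mex({0, 1, 2, 3, 4, 5, 6, 8, 9, 10, 11}) = 7
G(36) = mex({0, 1, 2, 3, 5, 6, 7, 9, 10}) = 4
G(37) = mex({0, 2, 3, 4, 6, 7, 9, 10, 11, 12}) = 1
G(38) = mex({0, 1, 3, 4, 5, 6, 7, 9, 10, 11, 12}) = 2
G(39) = mex({0, 1, 2, 4, 5, 6, 7, 9, 10, 12, 14}) = 3
G(40) = mex({0, 2, 3, 4, 6, 7, 11, 12, 14}) = 1
Therefore G(40) = 1.

1
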